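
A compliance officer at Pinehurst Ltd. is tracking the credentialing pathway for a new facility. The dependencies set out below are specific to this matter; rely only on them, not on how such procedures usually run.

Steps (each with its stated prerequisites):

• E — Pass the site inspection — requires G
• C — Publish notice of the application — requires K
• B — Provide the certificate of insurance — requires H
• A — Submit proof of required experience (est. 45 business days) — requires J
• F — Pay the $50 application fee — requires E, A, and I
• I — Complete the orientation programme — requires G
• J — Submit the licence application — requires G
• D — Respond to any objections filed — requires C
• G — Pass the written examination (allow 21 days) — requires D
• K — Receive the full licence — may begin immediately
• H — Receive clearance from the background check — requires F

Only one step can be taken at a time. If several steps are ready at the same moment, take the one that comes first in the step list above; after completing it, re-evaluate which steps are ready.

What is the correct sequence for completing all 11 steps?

K has no prerequisites → K first.
C is the only step now ready → C.
D needed C, now all done → D.
G is the only step now ready → G.
Ready: E, I and J. E is listed earlier → E.
I and J are both available; I is listed earlier → I.
J is the only step now ready → J.
That leaves A as the only ready step → A.
Next only F has its prerequisites met → F.
H needed F, now all done → H.
B needed H, now all done → B.

K C D G E I J A F H B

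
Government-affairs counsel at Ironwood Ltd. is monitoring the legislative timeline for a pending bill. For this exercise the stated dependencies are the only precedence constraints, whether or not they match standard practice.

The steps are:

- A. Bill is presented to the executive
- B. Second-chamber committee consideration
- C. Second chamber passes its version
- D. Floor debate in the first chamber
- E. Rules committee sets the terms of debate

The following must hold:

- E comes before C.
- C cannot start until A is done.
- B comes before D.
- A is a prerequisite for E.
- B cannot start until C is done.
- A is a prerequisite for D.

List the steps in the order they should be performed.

A, E, C, B, D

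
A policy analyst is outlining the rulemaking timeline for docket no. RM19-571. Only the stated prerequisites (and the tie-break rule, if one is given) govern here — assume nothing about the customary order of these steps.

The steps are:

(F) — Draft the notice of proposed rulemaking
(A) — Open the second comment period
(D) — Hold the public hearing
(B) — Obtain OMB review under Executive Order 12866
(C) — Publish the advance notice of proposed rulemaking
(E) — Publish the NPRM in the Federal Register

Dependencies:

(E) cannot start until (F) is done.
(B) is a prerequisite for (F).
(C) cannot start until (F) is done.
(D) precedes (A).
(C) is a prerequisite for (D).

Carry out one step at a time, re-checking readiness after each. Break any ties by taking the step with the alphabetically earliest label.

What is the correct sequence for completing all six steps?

(B) (F) (C) (D) (A) (E)

(B) has no prerequisites → (B) first.
(F) is the only step now ready → (F).
Ready: (C) and (E). (C) has the earlier label → (C).
Ready: (D) and (E). (D) has the earlier label → (D).
Ready: (A) and (E). (A) has the earlier label → (A).
(E) needed (F), now all done → (E).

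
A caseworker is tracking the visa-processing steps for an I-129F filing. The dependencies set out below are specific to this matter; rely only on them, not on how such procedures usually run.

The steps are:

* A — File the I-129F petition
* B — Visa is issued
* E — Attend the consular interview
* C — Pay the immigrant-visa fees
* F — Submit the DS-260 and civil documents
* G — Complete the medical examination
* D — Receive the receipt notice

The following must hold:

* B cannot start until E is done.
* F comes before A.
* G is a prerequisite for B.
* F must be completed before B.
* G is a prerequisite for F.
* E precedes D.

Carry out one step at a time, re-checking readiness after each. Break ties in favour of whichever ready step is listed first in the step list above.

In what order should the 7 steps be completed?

E C G F A B D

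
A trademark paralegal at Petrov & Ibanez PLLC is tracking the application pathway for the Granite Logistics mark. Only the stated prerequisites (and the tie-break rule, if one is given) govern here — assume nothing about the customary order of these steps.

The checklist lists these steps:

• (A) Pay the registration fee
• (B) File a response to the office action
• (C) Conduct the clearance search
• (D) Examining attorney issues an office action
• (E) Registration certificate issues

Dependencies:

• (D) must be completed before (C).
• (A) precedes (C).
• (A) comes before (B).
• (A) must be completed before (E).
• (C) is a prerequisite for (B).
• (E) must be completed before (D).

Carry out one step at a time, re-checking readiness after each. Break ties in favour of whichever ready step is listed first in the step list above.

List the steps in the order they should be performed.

(A) has no prerequisites → (A) first.
(E) is the only step now ready → (E).
(D) is the only step now ready → (D).
(C) is the only step now ready → (C).
(B) needed (A) and (C), now all done → (B).

(A) (E) (D) (C) (B)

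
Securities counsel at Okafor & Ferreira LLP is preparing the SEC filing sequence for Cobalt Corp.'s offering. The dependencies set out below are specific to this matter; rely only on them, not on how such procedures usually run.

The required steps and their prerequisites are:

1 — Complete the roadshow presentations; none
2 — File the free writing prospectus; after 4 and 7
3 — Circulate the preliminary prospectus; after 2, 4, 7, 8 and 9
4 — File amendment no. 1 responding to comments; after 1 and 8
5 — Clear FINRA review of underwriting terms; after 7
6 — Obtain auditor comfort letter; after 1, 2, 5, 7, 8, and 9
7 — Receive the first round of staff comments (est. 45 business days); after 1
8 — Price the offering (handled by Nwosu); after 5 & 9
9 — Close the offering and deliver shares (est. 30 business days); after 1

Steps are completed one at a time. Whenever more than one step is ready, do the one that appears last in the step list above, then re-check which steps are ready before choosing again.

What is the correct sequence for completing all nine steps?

1 9 7 5 8 4 2 6 3

Only 1 has no prerequisites, so it is first.
Now 9 and 7 have their prerequisites met. 9 is listed later, so 9 next.
That leaves 7 as the only ready step → 7.
Next only 5 has its prerequisites met → 5.
8 needed 9 and 5, now all done → 8.
4 needed 8 and 1, now all done → 4.
2 needed 7 and 4, now all done → 2.
6 and 3 are both available; 6 is listed later → 6.
Next only 3 has its prerequisites met → 3.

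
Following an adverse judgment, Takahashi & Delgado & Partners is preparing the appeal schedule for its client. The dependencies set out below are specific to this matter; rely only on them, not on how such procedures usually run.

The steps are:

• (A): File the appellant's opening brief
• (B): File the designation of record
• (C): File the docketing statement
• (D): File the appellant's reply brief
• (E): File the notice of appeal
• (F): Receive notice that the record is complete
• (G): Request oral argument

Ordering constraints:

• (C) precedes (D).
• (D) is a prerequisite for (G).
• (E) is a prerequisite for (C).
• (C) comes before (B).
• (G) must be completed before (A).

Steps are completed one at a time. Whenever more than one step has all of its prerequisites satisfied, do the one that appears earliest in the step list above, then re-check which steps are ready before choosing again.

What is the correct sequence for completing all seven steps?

(E) → (C) → (B) → (D) → (F) → (G) → (A)

Nothing is required for (E) and (F). (E) is listed earlier → (E) first.
(C) now also ready, so the ready set is {(C), (F)}; (C) is listed earlier → (C).
(B) and (D) now also ready, so the ready set is {(B), (D), (F)}; (B) is listed earlier → (B).
Now (D) and (F) have their prerequisites met. (D) is listed earlier, so (D) next.
(F) and (G) are both available; (F) is listed earlier → (F).
That leaves (G) as the only ready step → (G).
Next only (A) has its prerequisites met → (A).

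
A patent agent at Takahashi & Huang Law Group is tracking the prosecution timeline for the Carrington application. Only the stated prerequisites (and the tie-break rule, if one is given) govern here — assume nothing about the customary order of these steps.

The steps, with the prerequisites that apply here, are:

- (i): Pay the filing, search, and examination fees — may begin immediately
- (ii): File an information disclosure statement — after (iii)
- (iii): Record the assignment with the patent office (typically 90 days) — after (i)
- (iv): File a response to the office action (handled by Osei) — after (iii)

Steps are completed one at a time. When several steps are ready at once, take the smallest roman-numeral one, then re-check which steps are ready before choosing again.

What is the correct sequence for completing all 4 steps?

(i) → (iii) → (ii) → (iv)

Only (i) has no prerequisites, so it is first.
(iii) needed (i), now all done → (iii).
(ii) and (iv) are both available; (ii) has the earlier label → (ii).
Next only (iv) has its prerequisites met → (iv).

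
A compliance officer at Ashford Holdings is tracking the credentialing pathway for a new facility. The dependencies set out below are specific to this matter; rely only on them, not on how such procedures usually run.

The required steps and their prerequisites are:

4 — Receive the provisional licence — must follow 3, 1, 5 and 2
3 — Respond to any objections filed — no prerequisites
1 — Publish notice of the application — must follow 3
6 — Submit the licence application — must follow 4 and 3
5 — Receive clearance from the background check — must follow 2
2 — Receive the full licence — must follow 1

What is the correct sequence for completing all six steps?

3 1 2 5 4 6

3 has no prerequisites → 3 first.
1 needed 3, now all done → 1.
2 needed 1, now all done → 2.
5 is the only step now ready → 5.
Next only 4 has its prerequisites met → 4.
6 is the only step now ready → 6.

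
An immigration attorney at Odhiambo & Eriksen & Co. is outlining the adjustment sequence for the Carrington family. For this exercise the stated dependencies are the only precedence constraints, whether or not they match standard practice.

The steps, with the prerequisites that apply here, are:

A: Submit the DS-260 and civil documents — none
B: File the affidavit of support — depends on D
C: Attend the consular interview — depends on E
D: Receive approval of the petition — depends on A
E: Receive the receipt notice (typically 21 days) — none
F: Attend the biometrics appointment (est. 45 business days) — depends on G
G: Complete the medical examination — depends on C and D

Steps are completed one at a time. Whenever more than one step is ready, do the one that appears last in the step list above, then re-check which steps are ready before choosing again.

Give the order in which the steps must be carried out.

E, C, A, D, G, F, B

E and A have no prerequisites; E is listed later, so E is first.
C and A are both available; C is listed later → C.
Next only A has its prerequisites met → A.
D is the only step now ready → D.
Ready: G and B. G is listed later → G.
F and B are both available; F is listed later → F.
B needed D, now all done → B.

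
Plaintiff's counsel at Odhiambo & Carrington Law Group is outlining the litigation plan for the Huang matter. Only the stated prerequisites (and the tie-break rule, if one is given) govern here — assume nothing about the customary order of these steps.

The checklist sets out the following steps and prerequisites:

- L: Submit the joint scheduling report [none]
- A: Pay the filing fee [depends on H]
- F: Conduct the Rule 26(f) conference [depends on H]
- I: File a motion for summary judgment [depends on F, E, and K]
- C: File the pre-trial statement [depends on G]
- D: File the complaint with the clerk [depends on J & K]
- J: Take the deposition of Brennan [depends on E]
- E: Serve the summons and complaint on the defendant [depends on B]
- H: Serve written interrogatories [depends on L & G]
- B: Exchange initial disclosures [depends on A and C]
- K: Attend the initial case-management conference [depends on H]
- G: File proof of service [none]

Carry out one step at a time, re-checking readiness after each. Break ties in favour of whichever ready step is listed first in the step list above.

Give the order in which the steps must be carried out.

L → G → C → H → A → F → B → E → J → K → I → D

L and G have no prerequisites; L is listed earlier, so L is first.
Next only G has its prerequisites met → G.
Now C and H have their prerequisites met. C is listed earlier, so C next.
H needed L and G, now all done → H.
Now A, F and K have their prerequisites met. A is listed earlier, so A next.
Ready: F, B and K. F is listed earlier → F.
Ready: B and K. B is listed earlier → B.
Ready: E and K. E is listed earlier → E.
J and K are both available; J is listed earlier → J.
K needed H, now all done → K.
Ready: I and D. I is listed earlier → I.
That leaves D as the only ready step → D.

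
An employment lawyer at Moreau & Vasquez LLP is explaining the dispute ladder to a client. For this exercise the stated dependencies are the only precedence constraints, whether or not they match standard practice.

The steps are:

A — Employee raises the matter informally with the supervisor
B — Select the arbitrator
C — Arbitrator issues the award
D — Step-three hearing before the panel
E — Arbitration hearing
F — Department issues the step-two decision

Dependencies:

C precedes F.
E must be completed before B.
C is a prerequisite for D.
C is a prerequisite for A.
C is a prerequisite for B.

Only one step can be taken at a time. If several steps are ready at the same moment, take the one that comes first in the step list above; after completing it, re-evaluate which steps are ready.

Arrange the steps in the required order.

C and E have no prerequisites; C is listed earlier, so C is first.
Now A, D, E and F have their prerequisites met. A is listed earlier, so A next.
Now D, E and F have their prerequisites met. D is listed earlier, so D next.
Ready: E and F. E is listed earlier → E.
B now also ready, so the ready set is {B, F}; B is listed earlier → B.
That leaves F as the only ready step → F.

C, A, D, E, B, F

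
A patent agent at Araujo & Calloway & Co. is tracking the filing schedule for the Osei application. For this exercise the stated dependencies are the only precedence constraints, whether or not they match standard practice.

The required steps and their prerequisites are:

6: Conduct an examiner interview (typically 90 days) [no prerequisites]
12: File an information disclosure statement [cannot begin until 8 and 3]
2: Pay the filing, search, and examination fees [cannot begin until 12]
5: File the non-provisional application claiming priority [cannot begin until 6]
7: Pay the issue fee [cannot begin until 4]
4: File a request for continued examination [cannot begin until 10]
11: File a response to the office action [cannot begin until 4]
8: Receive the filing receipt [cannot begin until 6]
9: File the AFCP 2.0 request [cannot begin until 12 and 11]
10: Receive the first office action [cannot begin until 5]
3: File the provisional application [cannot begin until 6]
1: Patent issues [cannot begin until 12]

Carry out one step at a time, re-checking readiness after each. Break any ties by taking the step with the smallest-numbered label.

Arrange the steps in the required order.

6 3 5 8 10 4 7 11 12 1 2 9

6 has no prerequisites → 6 first.
3, 5 and 8 are all available; 3 has the earlier label → 3.
5 and 8 are both available; 5 has the earlier label → 5.
10 now also ready, so the ready set is {8, 10}; 8 has the earlier label → 8.
12 now also ready, so the ready set is {10, 12}; 10 has the earlier label → 10.
Now 4 and 12 have their prerequisites met. 4 has the earlier label, so 4 next.
Now 7, 11 and 12 have their prerequisites met. 7 has the earlier label, so 7 next.
11 and 12 are both available; 11 has the earlier label → 11.
Next only 12 has its prerequisites met → 12.
Now 1, 2 and 9 have their prerequisites met. 1 has the earlier label, so 1 next.
Now 2 and 9 have their prerequisites met. 2 has the earlier label, so 2 next.
9 needed 11 and 12, now all done → 9.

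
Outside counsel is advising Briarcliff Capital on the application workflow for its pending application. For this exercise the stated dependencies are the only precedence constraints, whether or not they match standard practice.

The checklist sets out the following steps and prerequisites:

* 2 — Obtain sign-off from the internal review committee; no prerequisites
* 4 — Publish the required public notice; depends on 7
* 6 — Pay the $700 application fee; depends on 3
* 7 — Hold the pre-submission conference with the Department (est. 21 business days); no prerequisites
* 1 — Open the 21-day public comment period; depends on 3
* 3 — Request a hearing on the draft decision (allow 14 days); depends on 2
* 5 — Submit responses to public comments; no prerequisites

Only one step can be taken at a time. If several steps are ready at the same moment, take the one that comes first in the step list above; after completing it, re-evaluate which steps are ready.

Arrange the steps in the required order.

2, 7, 4, 3, 6, 1, 5

Nothing is required for 2, 7 and 5. 2 is listed earlier → 2 first.
3 now also ready, so the ready set is {7, 3, 5}; 7 is listed earlier → 7.
4 now also ready, so the ready set is {4, 3, 5}; 4 is listed earlier → 4.
3 and 5 are both available; 3 is listed earlier → 3.
6 and 1 now also ready, so the ready set is {6, 1, 5}; 6 is listed earlier → 6.
Ready: 1 and 5. 1 is listed earlier → 1.
That leaves 5 as the only ready step → 5.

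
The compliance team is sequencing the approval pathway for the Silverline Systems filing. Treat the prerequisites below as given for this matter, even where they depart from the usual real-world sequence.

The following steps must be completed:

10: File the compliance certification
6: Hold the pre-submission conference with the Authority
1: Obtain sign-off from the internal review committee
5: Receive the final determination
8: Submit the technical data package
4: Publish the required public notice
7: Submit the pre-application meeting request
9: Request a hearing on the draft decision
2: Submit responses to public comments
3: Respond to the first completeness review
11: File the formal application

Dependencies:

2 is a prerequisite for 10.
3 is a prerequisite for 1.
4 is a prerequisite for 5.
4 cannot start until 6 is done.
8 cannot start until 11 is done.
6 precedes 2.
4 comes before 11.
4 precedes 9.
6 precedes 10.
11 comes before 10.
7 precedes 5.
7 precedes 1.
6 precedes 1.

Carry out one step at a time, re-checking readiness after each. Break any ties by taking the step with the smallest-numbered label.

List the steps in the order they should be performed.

Nothing is required for 3, 6 and 7. 3 has the earlier label → 3 first.
Now 6 and 7 have their prerequisites met. 6 has the earlier label, so 6 next.
Ready: 2, 4 and 7. 2 has the earlier label → 2.
4 and 7 are both available; 4 has the earlier label → 4.
Ready: 7, 9 and 11. 7 has the earlier label → 7.
1 and 5 now also ready, so the ready set is {1, 5, 9, 11}; 1 has the earlier label → 1.
5, 9 and 11 are all available; 5 has the earlier label → 5.
Ready: 9 and 11. 9 has the earlier label → 9.
Next only 11 has its prerequisites met → 11.
8 and 10 are both available; 8 has the earlier label → 8.
10 is the only step now ready → 10.

3, 6, 2, 4, 7, 1, 5, 9, 11, 8, 10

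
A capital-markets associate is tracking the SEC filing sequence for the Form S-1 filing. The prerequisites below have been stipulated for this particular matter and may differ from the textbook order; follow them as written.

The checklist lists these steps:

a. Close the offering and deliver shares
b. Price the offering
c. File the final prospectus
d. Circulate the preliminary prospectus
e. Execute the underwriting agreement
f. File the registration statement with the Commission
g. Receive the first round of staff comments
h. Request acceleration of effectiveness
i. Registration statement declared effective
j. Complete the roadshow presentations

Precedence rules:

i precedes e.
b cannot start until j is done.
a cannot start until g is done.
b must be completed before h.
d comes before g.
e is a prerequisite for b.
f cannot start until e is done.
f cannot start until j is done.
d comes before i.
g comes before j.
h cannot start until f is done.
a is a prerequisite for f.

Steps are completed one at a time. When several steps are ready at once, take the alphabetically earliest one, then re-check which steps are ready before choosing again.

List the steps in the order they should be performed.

c → d → g → a → i → e → j → b → f → h

c and d have no prerequisites; c has the earlier label, so c is first.
d is the only step now ready → d.
Now g and i have their prerequisites met. g has the earlier label, so g next.
a, i and j are all available; a has the earlier label → a.
i and j are both available; i has the earlier label → i.
Ready: e and j. e has the earlier label → e.
Next only j has its prerequisites met → j.
Ready: b and f. b has the earlier label → b.
f is the only step now ready → f.
h is the only step now ready → h.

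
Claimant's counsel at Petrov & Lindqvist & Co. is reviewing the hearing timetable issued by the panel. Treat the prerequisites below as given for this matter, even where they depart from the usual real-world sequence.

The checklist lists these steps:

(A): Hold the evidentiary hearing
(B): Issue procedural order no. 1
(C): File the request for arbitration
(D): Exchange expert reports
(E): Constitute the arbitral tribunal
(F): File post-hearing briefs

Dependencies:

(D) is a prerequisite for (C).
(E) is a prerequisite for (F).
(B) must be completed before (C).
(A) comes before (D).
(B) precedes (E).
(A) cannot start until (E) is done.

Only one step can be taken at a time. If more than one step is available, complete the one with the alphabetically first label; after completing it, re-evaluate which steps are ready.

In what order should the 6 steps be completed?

(B) → (E) → (A) → (D) → (C) → (F)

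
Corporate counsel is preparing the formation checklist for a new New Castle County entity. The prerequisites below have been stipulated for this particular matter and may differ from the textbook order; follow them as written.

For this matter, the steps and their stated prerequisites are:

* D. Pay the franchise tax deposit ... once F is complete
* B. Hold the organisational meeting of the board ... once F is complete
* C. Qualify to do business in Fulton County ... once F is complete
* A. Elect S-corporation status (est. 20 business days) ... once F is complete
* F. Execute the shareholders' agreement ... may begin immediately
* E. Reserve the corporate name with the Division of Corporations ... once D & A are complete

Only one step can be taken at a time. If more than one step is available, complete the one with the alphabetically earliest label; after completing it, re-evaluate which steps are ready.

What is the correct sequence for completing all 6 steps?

F, A, B, C, D, E

Only F has no prerequisites, so it is first.
A, B, C and D are all available; A has the earlier label → A.
Ready: B, C and D. B has the earlier label → B.
C and D are both available; C has the earlier label → C.
D needed F, now all done → D.
That leaves E as the only ready step → E.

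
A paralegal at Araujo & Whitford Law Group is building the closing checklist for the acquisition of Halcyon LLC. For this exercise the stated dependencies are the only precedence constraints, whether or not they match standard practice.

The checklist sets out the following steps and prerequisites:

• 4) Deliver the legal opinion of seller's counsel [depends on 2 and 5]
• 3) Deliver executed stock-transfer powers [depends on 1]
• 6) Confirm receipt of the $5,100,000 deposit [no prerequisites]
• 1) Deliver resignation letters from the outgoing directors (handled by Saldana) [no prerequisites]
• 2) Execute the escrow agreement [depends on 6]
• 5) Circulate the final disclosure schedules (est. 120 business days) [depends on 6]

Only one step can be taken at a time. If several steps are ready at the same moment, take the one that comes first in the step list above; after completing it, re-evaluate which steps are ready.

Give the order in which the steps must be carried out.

6, 1, 3, 2, 5, 4

6 and 1 have no prerequisites; 6 is listed earlier, so 6 is first.
2 and 5 now also ready, so the ready set is {1, 2, 5}; 1 is listed earlier → 1.
3 now also ready, so the ready set is {3, 2, 5}; 3 is listed earlier → 3.
Now 2 and 5 have their prerequisites met. 2 is listed earlier, so 2 next.
5 needed 6, now all done → 5.
That leaves 4 as the only ready step → 4.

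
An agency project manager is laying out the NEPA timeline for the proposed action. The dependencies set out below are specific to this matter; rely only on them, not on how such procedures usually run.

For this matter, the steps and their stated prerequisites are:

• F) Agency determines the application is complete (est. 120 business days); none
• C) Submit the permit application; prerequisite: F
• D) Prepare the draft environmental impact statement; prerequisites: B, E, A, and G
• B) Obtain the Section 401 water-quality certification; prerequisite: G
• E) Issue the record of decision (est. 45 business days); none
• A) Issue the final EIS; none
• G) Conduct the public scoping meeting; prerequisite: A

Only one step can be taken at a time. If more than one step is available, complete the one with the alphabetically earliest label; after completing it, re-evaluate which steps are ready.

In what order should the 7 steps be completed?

A, E, F, C, G, B, D

Nothing is required for A, E and F. A has the earlier label → A first.
E, F and G are all available; E has the earlier label → E.
F and G are both available; F has the earlier label → F.
Now C and G have their prerequisites met. C has the earlier label, so C next.
G needed A, now all done → G.
B is the only step now ready → B.
That leaves D as the only ready step → D.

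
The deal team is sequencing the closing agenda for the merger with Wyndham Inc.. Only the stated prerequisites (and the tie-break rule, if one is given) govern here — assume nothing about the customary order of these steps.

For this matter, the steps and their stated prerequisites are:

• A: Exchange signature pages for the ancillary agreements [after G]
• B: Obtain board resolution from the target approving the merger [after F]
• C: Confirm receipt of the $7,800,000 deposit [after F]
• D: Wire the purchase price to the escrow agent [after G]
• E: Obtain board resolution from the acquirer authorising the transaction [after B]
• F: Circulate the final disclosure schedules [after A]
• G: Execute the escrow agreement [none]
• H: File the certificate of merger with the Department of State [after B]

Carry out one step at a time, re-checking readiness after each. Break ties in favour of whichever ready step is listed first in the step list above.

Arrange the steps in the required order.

Only G has no prerequisites, so it is first.
Now A and D have their prerequisites met. A is listed earlier, so A next.
F now also ready, so the ready set is {D, F}; D is listed earlier → D.
F needed A, now all done → F.
Ready: B and C. B is listed earlier → B.
Ready: C, E and H. C is listed earlier → C.
Now E and H have their prerequisites met. E is listed earlier, so E next.
H needed B, now all done → H.

G, A, D, F, B, C, E, H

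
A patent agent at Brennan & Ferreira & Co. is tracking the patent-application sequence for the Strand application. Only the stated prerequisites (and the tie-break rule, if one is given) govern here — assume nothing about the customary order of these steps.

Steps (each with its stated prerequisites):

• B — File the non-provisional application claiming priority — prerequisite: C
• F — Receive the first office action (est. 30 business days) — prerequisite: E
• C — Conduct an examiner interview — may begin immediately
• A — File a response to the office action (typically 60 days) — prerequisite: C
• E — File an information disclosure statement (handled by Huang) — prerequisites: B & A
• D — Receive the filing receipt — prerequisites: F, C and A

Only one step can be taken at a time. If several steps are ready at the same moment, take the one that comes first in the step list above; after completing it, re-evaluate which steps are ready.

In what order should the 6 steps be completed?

C is the only step with nothing outstanding, so it goes first.
Ready: B and A. B is listed earlier → B.
A is the only step now ready → A.
E is the only step now ready → E.
F is the only step now ready → F.
D is the only step now ready → D.

C B A E F D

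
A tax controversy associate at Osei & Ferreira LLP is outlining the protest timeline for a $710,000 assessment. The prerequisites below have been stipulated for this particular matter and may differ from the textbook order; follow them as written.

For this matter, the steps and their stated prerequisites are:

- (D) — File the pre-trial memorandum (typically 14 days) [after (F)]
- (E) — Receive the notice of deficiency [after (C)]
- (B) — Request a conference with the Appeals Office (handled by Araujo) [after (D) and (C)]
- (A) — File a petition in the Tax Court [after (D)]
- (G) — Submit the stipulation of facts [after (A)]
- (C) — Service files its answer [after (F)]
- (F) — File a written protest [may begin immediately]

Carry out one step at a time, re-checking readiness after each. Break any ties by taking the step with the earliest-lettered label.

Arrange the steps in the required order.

(F) (C) (D) (A) (B) (E) (G)

(F) is the only step with nothing outstanding, so it goes first.
Ready: (C) and (D). (C) has the earlier label → (C).
(E) now also ready, so the ready set is {(D), (E)}; (D) has the earlier label → (D).
(A) and (B) now also ready, so the ready set is {(A), (B), (E)}; (A) has the earlier label → (A).
Now (B), (E) and (G) have their prerequisites met. (B) has the earlier label, so (B) next.
Ready: (E) and (G). (E) has the earlier label → (E).
(G) needed (A), now all done → (G).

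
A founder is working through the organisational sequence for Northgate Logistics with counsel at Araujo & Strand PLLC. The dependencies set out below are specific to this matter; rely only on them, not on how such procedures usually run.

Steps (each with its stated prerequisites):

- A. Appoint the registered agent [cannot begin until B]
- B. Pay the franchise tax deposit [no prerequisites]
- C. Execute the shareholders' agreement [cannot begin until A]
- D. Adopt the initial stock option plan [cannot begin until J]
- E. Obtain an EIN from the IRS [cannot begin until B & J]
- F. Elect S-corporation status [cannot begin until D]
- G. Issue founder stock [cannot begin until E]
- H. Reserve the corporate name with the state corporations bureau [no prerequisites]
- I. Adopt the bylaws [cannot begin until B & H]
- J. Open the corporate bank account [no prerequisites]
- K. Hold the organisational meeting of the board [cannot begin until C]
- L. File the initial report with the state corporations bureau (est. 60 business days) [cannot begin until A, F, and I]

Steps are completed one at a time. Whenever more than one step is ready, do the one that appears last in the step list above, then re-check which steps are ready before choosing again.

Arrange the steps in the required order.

Nothing is required for J, H and B. J is listed later → J first.
Now H, D and B have their prerequisites met. H is listed later, so H next.
D and B are both available; D is listed later → D.
F now also ready, so the ready set is {F, B}; F is listed later → F.
That leaves B as the only ready step → B.
Now I, E and A have their prerequisites met. I is listed later, so I next.
Now E and A have their prerequisites met. E is listed later, so E next.
G now also ready, so the ready set is {G, A}; G is listed later → G.
A needed B, now all done → A.
L and C are both available; L is listed later → L.
Next only C has its prerequisites met → C.
K is the only step now ready → K.

J, H, D, F, B, I, E, G, A, L, C, K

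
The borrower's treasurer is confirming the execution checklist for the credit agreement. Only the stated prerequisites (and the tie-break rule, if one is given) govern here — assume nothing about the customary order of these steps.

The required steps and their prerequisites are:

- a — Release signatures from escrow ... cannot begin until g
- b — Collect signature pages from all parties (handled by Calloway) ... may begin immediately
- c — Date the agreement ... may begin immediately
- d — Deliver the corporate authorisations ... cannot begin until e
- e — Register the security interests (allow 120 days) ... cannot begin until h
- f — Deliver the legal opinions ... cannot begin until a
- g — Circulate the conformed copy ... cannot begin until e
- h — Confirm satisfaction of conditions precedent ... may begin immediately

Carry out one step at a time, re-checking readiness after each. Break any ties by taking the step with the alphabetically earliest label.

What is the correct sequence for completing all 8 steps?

b → c → h → e → d → g → a → f

b, c and h have no prerequisites; b has the earlier label, so b is first.
Now c and h have their prerequisites met. c has the earlier label, so c next.
h is the only step now ready → h.
e needed h, now all done → e.
Now d and g have their prerequisites met. d has the earlier label, so d next.
g is the only step now ready → g.
a needed g, now all done → a.
f needed a, now all done → f.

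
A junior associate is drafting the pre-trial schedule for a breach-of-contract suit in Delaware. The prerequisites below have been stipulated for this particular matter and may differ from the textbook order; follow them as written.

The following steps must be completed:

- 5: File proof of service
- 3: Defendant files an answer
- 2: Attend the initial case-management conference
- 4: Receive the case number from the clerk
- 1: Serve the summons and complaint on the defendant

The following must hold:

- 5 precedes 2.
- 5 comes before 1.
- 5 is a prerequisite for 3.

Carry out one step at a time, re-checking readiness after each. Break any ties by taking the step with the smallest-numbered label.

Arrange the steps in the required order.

4 5 1 2 3

Nothing is required for 4 and 5. 4 has the earlier label → 4 first.
5 is the only step now ready → 5.
1, 2 and 3 are all available; 1 has the earlier label → 1.
Now 2 and 3 have their prerequisites met. 2 has the earlier label, so 2 next.
3 is the only step now ready → 3.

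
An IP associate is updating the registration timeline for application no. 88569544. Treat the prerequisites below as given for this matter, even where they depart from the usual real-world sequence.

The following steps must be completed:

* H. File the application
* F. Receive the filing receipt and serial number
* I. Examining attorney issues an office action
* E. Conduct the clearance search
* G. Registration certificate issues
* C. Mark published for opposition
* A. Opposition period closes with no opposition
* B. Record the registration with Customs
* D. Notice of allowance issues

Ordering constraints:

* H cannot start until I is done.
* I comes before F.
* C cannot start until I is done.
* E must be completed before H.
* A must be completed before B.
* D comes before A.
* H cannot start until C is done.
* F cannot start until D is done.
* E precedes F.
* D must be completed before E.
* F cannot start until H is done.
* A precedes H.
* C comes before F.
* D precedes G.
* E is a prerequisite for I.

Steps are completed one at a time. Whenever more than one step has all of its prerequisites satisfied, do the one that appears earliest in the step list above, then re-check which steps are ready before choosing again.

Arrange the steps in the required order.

D, E, I, G, C, A, H, F, B

D has no prerequisites → D first.
E, G and A are all available; E is listed earlier → E.
I, G and A are all available; I is listed earlier → I.
C now also ready, so the ready set is {G, C, A}; G is listed earlier → G.
Now C and A have their prerequisites met. C is listed earlier, so C next.
Next only A has its prerequisites met → A.
H and B are both available; H is listed earlier → H.
F now also ready, so the ready set is {F, B}; F is listed earlier → F.
B needed A, now all done → B.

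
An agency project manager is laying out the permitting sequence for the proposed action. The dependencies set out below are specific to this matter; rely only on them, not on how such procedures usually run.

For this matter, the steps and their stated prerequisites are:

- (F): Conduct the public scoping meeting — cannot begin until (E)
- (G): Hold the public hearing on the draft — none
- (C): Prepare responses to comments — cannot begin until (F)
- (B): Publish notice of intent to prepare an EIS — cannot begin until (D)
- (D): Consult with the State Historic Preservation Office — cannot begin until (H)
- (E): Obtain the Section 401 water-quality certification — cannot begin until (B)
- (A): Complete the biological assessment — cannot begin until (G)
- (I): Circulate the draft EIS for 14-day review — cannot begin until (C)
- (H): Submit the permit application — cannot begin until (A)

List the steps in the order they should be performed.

(G) has no prerequisites → (G) first.
Next only (A) has its prerequisites met → (A).
(H) needed (A), now all done → (H).
(D) needed (H), now all done → (D).
(B) needed (D), now all done → (B).
(E) needed (B), now all done → (E).
Next only (F) has its prerequisites met → (F).
That leaves (C) as the only ready step → (C).
(I) is the only step now ready → (I).

(G), (A), (H), (D), (B), (E), (F), (C), (I)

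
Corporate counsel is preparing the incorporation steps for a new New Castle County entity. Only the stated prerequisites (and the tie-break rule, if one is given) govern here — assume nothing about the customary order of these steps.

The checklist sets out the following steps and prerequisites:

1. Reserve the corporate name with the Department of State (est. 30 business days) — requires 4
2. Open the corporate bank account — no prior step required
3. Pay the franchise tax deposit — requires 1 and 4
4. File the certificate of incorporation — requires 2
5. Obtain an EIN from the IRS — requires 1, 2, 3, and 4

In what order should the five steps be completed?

2 has no prerequisites → 2 first.
Next only 4 has its prerequisites met → 4.
1 needed 4, now all done → 1.
3 needed 1 and 4, now all done → 3.
That leaves 5 as the only ready step → 5.

2, 4, 1, 3, 5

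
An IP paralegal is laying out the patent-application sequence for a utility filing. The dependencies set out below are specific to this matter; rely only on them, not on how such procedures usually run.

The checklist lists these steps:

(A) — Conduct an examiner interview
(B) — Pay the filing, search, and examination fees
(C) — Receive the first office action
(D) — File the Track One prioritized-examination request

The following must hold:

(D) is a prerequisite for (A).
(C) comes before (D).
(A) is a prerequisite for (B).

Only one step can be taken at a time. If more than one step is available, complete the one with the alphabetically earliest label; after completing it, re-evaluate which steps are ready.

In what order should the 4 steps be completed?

(C) (D) (A) (B)

(C) has no prerequisites → (C) first.
That leaves (D) as the only ready step → (D).
(A) needed (D), now all done → (A).
(B) needed (A), now all done → (B).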